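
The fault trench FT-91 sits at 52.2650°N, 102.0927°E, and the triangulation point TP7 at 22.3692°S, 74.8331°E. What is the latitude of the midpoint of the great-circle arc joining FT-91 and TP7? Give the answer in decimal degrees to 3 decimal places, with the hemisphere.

15.343°N

Bx = cos φ₂ cos Δλ = 0.822048,  By = cos φ₂ sin Δλ = -0.423557
φₘ = atan2(sin φ₁ + sin φ₂, √((cos φ₁ + Bx)² + By²)) = 15.34307°
λₘ = λ₁ + atan2(By, cos φ₁ + Bx) = 85.63791°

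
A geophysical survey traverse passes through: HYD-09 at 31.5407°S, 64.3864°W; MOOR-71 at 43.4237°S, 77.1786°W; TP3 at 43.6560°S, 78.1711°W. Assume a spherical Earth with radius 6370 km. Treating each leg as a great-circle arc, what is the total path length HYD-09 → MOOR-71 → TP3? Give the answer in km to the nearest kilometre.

1817 km

HYD-09→MOOR-71: c = 0.272108 rad, d = 1733.33 km
MOOR-71→TP3: c = 0.013195 rad, d = 84.05 km
Total = 1733.33 + 84.05 = 1817.38 km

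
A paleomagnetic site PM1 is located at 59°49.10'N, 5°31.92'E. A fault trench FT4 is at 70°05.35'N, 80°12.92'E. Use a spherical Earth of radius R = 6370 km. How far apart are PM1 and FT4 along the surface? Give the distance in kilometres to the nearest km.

PM1: φ = +59.81833°, λ = +5.53200°
FT4: φ = +70.08917°, λ = +80.21533°
Δφ = 10.2708°,  Δλ = 74.6833°
a = sin²(Δφ/2) + cos φ₁ cos φ₂ sin²(Δλ/2) = 0.071005
c = 2·arcsin(√a) = 0.539454 rad = 30.9084°
d = R·c = 6370 × 0.539454 = 3436.3 km

3436 km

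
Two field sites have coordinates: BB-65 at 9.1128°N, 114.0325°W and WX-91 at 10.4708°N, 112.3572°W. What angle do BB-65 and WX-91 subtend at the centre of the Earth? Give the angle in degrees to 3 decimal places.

2.138°

Δφ = 1.3580°,  Δλ = 1.6753°
a = sin²(Δφ/2) + cos φ₁ cos φ₂ sin²(Δλ/2) = 0.000348
c = 2·arcsin(√a) = 0.037309 rad = 2.1376°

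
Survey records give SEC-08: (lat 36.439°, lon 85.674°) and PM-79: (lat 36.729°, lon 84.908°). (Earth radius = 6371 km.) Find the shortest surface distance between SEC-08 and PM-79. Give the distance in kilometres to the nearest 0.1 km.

75.6 km

Δφ = 0.2900°,  Δλ = -0.7660°
a = sin²(Δφ/2) + cos φ₁ cos φ₂ sin²(Δλ/2) = 0.000035
c = 2·arcsin(√a) = 0.011869 rad = 0.6800°
d = R·c = 6371 × 0.011869 = 75.6 km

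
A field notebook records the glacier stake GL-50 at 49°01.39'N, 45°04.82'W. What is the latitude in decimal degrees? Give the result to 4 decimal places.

49.0232°N

49° + 1.39′/60 = 49 + 0.02317 = 49.0232°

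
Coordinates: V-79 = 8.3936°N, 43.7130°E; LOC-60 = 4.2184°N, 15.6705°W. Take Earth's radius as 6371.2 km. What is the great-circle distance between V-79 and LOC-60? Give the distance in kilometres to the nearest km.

Δφ = -4.1752°,  Δλ = -59.3835°
a = sin²(Δφ/2) + cos φ₁ cos φ₂ sin²(Δλ/2) = 0.243397
c = 2·arcsin(√a) = 1.031879 rad = 59.1223°
d = R·c = 6371.2 × 1.031879 = 6574.3 km

6574 km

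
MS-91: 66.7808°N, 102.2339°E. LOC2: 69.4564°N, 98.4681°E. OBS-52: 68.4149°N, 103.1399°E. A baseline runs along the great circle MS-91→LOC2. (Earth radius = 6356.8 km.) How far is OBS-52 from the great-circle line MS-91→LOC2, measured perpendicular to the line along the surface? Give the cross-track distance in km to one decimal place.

δ₁₃ = central angle MS-91→OBS-52 = 0.029149 rad  (haversine)
θ₁₃ = bearing MS-91→OBS-52 = 11.513°,  θ₁₂ = bearing MS-91→LOC2 = 334.058°
dₓₜ = R·arcsin(sin δ₁₃ · sin(θ₁₃ − θ₁₂)) = 6356.8·arcsin(0.02915·sin(-322.546°)) = 112.674 km
|dₓₜ| = 112.674 km

112.7 km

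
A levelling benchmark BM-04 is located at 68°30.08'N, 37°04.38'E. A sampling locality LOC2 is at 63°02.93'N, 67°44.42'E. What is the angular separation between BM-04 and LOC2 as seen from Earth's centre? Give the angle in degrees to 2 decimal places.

BM-04: φ = +68.50133°, λ = +37.07300°
LOC2: φ = +63.04883°, λ = +67.74033°
Δφ = -5.4525°,  Δλ = 30.6673°
a = sin²(Δφ/2) + cos φ₁ cos φ₂ sin²(Δλ/2) = 0.013877
c = 2·arcsin(√a) = 0.236153 rad = 13.5306°

13.53°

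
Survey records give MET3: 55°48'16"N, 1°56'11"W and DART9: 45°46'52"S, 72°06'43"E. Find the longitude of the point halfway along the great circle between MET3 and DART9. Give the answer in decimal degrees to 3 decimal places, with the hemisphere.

MET3: φ = +55.80444°, λ = -1.93639°
DART9: φ = -45.78111°, λ = +72.11194°
Bx = cos φ₂ cos Δλ = 0.191664,  By = cos φ₂ sin Δλ = 0.670547
φₘ = atan2(sin φ₁ + sin φ₂, √((cos φ₁ + Bx)² + By²)) = 6.24788°
λₘ = λ₁ + atan2(By, cos φ₁ + Bx) = 39.72289°

39.723°E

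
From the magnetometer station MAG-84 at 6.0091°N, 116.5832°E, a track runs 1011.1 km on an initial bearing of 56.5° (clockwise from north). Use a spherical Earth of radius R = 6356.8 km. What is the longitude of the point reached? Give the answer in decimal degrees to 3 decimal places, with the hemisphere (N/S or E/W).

δ = d/R = 1011.1/6356.8 = 0.159058 rad
φ₂ = arcsin(sin φ₁ cos δ + cos φ₁ sin δ cos θ)
   = arcsin(0.10469·0.98738 + 0.99451·0.15839·0.55194) = 10.97058°
λ₂ = λ₁ + atan2(sin θ sin δ cos φ₁, cos δ − sin φ₁ sin φ₂) = 124.31501°

124.315°E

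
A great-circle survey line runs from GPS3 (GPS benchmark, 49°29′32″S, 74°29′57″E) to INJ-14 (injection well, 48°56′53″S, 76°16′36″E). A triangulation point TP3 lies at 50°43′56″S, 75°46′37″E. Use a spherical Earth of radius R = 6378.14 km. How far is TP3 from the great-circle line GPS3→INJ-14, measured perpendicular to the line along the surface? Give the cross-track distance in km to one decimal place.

GPS3: φ = -49.49222°, λ = +74.49917°
INJ-14: φ = -48.94806°, λ = +76.27667°
TP3: φ = -50.73222°, λ = +75.77694°
δ₁₃ = central angle GPS3→TP3 = 0.025940 rad  (haversine)
θ₁₃ = bearing GPS3→TP3 = 147.031°,  θ₁₂ = bearing GPS3→INJ-14 = 65.562°
dₓₜ = R·arcsin(sin δ₁₃ · sin(θ₁₃ − θ₁₂)) = 6378.14·arcsin(0.02594·sin(81.469°)) = 163.616 km
|dₓₜ| = 163.616 km

163.6 km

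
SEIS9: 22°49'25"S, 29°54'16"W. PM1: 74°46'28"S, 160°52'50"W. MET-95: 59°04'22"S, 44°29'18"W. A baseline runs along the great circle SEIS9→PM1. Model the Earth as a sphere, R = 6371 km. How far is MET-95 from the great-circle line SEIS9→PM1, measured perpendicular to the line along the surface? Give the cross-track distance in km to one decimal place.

SEIS9: φ = -22.82361°, λ = -29.90444°
PM1: φ = -74.77444°, λ = -160.88056°
MET-95: φ = -59.07278°, λ = -44.48833°
δ₁₃ = central angle SEIS9→MET-95 = 0.658043 rad  (haversine)
θ₁₃ = bearing SEIS9→MET-95 = 192.216°,  θ₁₂ = bearing SEIS9→PM1 = 191.715°
dₓₜ = R·arcsin(sin δ₁₃ · sin(θ₁₃ − θ₁₂)) = 6371·arcsin(0.61157·sin(0.501°)) = 34.085 km
|dₓₜ| = 34.085 km

34.1 km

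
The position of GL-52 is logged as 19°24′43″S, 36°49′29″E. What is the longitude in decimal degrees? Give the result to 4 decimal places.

36° + 49′/60 + 29″/3600 = 36 + 0.81667 + 0.00806 = 36.8247°

36.8247°E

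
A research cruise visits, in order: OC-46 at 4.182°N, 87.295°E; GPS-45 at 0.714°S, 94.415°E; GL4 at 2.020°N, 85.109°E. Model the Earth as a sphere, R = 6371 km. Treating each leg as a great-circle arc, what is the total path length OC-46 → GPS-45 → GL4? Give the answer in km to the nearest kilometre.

2039 km

OC-46→GPS-45: c = 0.150734 rad, d = 960.33 km
GPS-45→GL4: c = 0.169260 rad, d = 1078.35 km
Total = 960.33 + 1078.35 = 2038.68 km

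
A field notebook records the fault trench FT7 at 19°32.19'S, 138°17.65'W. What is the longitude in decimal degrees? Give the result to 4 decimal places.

138.2942°W

138° + 17.65′/60 = 138 + 0.29417 = 138.2942°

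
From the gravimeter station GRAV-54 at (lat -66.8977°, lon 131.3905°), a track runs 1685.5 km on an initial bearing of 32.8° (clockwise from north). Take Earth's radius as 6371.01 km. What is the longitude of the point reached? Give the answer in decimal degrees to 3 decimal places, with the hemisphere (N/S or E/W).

δ = d/R = 1685.5/6371.01 = 0.264558 rad
φ₂ = arcsin(sin φ₁ cos δ + cos φ₁ sin δ cos θ)
   = arcsin(-0.91981·0.96521 + 0.39237·0.26148·0.84057) = -53.27961°
λ₂ = λ₁ + atan2(sin θ sin δ cos φ₁, cos δ − sin φ₁ sin φ₂) = 145.09436°

145.094°E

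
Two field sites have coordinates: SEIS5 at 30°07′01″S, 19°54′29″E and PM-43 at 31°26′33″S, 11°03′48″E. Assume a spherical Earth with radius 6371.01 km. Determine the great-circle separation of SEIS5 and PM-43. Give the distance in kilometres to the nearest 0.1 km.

SEIS5: φ = -30.11694°, λ = +19.90806°
PM-43: φ = -31.44250°, λ = +11.06333°
Δφ = -1.3256°,  Δλ = -8.8447°
a = sin²(Δφ/2) + cos φ₁ cos φ₂ sin²(Δλ/2) = 0.004522
c = 2·arcsin(√a) = 0.134588 rad = 7.7113°
d = R·c = 6371.01 × 0.134588 = 857.5 km

857.5 km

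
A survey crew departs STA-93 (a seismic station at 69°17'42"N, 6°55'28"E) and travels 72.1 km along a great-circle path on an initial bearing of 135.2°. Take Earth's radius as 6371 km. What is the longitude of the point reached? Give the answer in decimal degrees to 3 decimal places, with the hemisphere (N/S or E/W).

STA-93: φ = +69.29500°, λ = +6.92444°
δ = d/R = 72.1/6371 = 0.011317 rad
φ₂ = arcsin(sin φ₁ cos δ + cos φ₁ sin δ cos θ)
   = arcsin(0.93541·0.99994 + 0.35356·0.01132·-0.70957) = 68.83019°
λ₂ = λ₁ + atan2(sin θ sin δ cos φ₁, cos δ − sin φ₁ sin φ₂) = 8.18968°

8.190°E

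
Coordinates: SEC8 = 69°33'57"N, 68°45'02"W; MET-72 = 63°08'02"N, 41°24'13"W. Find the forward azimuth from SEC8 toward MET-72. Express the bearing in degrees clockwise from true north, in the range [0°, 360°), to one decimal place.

107.3°

SEC8: φ = +69.56583°, λ = -68.75056°
MET-72: φ = +63.13389°, λ = -41.40361°
Δλ = 27.3469°
y = sin Δλ · cos φ₂ = 0.207596
x = cos φ₁ sin φ₂ − sin φ₁ cos φ₂ cos Δλ = -0.064696
θ = atan2(y, x) = 107.3094° → 107.3094° (mod 360°)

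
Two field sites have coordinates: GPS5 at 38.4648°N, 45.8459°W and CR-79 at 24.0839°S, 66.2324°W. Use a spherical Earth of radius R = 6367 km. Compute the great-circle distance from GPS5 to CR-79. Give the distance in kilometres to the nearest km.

Δφ = -62.5487°,  Δλ = -20.3865°
a = sin²(Δφ/2) + cos φ₁ cos φ₂ sin²(Δλ/2) = 0.291890
c = 2·arcsin(√a) = 1.141512 rad = 65.4038°
d = R·c = 6367 × 1.141512 = 7268.0 km

7268 km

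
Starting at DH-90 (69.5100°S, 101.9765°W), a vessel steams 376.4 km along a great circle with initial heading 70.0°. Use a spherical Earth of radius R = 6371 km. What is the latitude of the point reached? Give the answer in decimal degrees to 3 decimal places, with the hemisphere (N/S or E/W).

δ = d/R = 376.4/6371 = 0.059080 rad
φ₂ = arcsin(sin φ₁ cos δ + cos φ₁ sin δ cos θ)
   = arcsin(-0.93673·0.99826 + 0.35004·0.05905·0.34202) = -68.12976°
λ₂ = λ₁ + atan2(sin θ sin δ cos φ₁, cos δ − sin φ₁ sin φ₂) = -93.41039°

68.130°S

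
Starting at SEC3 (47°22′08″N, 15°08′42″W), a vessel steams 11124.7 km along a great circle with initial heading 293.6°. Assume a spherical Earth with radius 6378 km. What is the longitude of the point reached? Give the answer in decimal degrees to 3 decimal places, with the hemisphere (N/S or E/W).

SEC3: φ = +47.36889°, λ = -15.14500°
δ = d/R = 11124.7/6378 = 1.744230 rad
φ₂ = arcsin(sin φ₁ cos δ + cos φ₁ sin δ cos θ)
   = arcsin(0.73573·-0.17257 + 0.67728·0.98500·0.40035) = 8.05463°
λ₂ = λ₁ + atan2(sin θ sin δ cos φ₁, cos δ − sin φ₁ sin φ₂) = -129.41640°

129.416°W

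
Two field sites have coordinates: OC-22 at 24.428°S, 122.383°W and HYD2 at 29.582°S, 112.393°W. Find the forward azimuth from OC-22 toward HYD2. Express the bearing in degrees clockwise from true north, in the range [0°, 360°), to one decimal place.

122.3°

Δλ = 9.9900°
y = sin Δλ · cos φ₂ = 0.150864
x = cos φ₁ sin φ₂ − sin φ₁ cos φ₂ cos Δλ = -0.095286
θ = atan2(y, x) = 122.2766° → 122.2766° (mod 360°)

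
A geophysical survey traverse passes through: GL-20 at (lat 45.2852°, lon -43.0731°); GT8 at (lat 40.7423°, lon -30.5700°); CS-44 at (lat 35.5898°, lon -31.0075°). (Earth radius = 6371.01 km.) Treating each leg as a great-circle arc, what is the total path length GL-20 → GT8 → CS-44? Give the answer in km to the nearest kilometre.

1708 km

GL-20→GT8: c = 0.177907 rad, d = 1133.45 km
GT8→CS-44: c = 0.090128 rad, d = 574.21 km
Total = 1133.45 + 574.21 = 1707.65 km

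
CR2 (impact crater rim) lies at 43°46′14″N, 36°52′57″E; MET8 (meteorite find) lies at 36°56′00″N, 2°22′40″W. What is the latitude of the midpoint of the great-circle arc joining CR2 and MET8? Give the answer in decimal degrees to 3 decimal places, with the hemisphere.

42.047°N

CR2: φ = +43.77056°, λ = +36.88250°
MET8: φ = +36.93333°, λ = -2.37778°
Bx = cos φ₂ cos Δλ = 0.618909,  By = cos φ₂ sin Δλ = -0.505855
φₘ = atan2(sin φ₁ + sin φ₂, √((cos φ₁ + Bx)² + By²)) = 42.04730°
λₘ = λ₁ + atan2(By, cos φ₁ + Bx) = 16.21527°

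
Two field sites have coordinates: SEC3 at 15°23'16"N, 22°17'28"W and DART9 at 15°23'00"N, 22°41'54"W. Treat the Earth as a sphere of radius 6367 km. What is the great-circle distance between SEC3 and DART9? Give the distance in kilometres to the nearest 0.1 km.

43.6 km

SEC3: φ = +15.38778°, λ = -22.29111°
DART9: φ = +15.38333°, λ = -22.69833°
Δφ = -0.0044°,  Δλ = -0.4072°
a = sin²(Δφ/2) + cos φ₁ cos φ₂ sin²(Δλ/2) = 0.000012
c = 2·arcsin(√a) = 0.006853 rad = 0.3927°
d = R·c = 6367 × 0.006853 = 43.6 km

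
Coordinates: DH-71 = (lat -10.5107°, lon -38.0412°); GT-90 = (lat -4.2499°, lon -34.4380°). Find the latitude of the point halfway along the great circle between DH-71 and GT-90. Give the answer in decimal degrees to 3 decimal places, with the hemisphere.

Bx = cos φ₂ cos Δλ = 0.995279,  By = cos φ₂ sin Δλ = 0.062673
φₘ = atan2(sin φ₁ + sin φ₂, √((cos φ₁ + Bx)² + By²)) = -7.38391°
λₘ = λ₁ + atan2(By, cos φ₁ + Bx) = -36.22683°

7.384°S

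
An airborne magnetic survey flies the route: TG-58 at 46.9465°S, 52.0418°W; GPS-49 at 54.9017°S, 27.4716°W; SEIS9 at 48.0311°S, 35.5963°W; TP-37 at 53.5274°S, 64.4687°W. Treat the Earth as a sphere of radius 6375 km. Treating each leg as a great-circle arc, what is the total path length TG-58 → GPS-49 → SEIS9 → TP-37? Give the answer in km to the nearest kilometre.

4976 km

TG-58→GPS-49: c = 0.301695 rad, d = 1923.31 km
GPS-49→SEIS9: c = 0.148734 rad, d = 948.18 km
SEIS9→TP-37: c = 0.330162 rad, d = 2104.78 km
Total = 1923.31 + 948.18 + 2104.78 = 4976.27 km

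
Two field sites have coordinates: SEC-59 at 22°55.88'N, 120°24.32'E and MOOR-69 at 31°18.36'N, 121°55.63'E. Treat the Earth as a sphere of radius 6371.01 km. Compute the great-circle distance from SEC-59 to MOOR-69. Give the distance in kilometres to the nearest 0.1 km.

943.3 km

SEC-59: φ = +22.93133°, λ = +120.40533°
MOOR-69: φ = +31.30600°, λ = +121.92717°
Δφ = 8.3747°,  Δλ = 1.5218°
a = sin²(Δφ/2) + cos φ₁ cos φ₂ sin²(Δλ/2) = 0.005470
c = 2·arcsin(√a) = 0.148059 rad = 8.4832°
d = R·c = 6371.01 × 0.148059 = 943.3 km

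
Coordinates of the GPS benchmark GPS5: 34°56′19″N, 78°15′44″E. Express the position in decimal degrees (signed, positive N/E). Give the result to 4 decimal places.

lat: 34.9386° N → +34.9386°
lon: 78.2622° E → +78.2622°

+34.9386°, +78.2622°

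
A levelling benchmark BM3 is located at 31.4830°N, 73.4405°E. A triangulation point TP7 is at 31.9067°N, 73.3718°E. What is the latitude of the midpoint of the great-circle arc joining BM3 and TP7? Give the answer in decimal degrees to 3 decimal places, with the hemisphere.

Bx = cos φ₂ cos Δλ = 0.848909,  By = cos φ₂ sin Δλ = -0.001018
φₘ = atan2(sin φ₁ + sin φ₂, √((cos φ₁ + Bx)² + By²)) = 31.69485°
λₘ = λ₁ + atan2(By, cos φ₁ + Bx) = 73.40623°

31.695°N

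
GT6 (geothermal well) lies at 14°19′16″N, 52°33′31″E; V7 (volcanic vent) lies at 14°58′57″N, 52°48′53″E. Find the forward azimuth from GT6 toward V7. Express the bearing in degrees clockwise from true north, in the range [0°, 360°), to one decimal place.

GT6: φ = +14.32111°, λ = +52.55861°
V7: φ = +14.98250°, λ = +52.81472°
Δλ = 0.2561°
y = sin Δλ · cos φ₂ = 0.004318
x = cos φ₁ sin φ₂ − sin φ₁ cos φ₂ cos Δλ = 0.011546
θ = atan2(y, x) = 20.5057° → 20.5057° (mod 360°)

20.5°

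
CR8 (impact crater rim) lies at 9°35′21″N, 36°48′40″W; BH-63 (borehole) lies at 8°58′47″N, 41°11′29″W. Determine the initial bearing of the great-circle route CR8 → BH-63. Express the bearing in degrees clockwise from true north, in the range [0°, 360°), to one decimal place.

262.3°

CR8: φ = +9.58917°, λ = -36.81111°
BH-63: φ = +8.97972°, λ = -41.19139°
Δλ = -4.3803°
y = sin Δλ · cos φ₂ = -0.075440
x = cos φ₁ sin φ₂ − sin φ₁ cos φ₂ cos Δλ = -0.010156
θ = atan2(y, x) = -97.6673° → 262.3327° (mod 360°)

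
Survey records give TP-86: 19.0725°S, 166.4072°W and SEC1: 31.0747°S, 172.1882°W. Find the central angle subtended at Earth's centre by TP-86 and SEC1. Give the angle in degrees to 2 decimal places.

Δφ = -12.0022°,  Δλ = -5.7810°
a = sin²(Δφ/2) + cos φ₁ cos φ₂ sin²(Δλ/2) = 0.012989
c = 2·arcsin(√a) = 0.228432 rad = 13.0882°

13.09°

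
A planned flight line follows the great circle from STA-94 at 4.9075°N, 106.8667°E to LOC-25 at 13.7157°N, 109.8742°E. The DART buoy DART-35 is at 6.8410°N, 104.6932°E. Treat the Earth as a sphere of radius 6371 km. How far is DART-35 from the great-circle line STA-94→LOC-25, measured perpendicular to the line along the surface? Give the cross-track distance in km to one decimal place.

δ₁₃ = central angle STA-94→DART-35 = 0.050622 rad  (haversine)
θ₁₃ = bearing STA-94→DART-35 = 311.912°,  θ₁₂ = bearing STA-94→LOC-25 = 18.398°
dₓₜ = R·arcsin(sin δ₁₃ · sin(θ₁₃ − θ₁₂)) = 6371·arcsin(0.05060·sin(293.514°)) = -295.714 km
|dₓₜ| = 295.714 km

295.7 km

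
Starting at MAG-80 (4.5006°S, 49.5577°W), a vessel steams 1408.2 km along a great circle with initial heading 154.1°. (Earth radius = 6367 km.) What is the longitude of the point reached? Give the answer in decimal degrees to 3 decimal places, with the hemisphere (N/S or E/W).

δ = d/R = 1408.2/6367 = 0.221172 rad
φ₂ = arcsin(sin φ₁ cos δ + cos φ₁ sin δ cos θ)
   = arcsin(-0.07847·0.97564 + 0.99692·0.21937·-0.89956) = -15.86003°
λ₂ = λ₁ + atan2(sin θ sin δ cos φ₁, cos δ − sin φ₁ sin φ₂) = -43.84072°

43.841°W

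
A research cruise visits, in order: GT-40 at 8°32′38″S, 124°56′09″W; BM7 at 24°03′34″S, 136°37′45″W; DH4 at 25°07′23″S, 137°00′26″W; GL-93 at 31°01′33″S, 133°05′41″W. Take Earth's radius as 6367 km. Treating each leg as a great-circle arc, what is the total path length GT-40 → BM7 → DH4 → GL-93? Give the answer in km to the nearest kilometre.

GT-40: φ = -8.54389°, λ = -124.93583°
BM7: φ = -24.05944°, λ = -136.62917°
DH4: φ = -25.12306°, λ = -137.00722°
GL-93: φ = -31.02583°, λ = -133.09472°
GT-40→BM7: c = 0.333759 rad, d = 2125.04 km
BM7→DH4: c = 0.019509 rad, d = 124.21 km
DH4→GL-93: c = 0.119322 rad, d = 759.72 km
Total = 2125.04 + 124.21 + 759.72 = 3008.98 km

3009 km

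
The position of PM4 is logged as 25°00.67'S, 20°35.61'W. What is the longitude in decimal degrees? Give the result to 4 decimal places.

20.5935°W

20° + 35.61′/60 = 20 + 0.59350 = 20.5935°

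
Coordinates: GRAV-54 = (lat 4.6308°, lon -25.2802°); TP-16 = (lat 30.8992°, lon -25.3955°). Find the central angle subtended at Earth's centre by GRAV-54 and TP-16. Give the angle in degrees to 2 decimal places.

26.27°

Δφ = 26.2684°,  Δλ = -0.1153°
a = sin²(Δφ/2) + cos φ₁ cos φ₂ sin²(Δλ/2) = 0.051636
c = 2·arcsin(√a) = 0.458474 rad = 26.2686°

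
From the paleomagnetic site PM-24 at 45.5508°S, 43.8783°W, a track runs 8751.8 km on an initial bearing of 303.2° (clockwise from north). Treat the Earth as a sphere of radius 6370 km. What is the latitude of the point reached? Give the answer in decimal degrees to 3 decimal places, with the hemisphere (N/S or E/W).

δ = d/R = 8751.8/6370 = 1.373909 rad
φ₂ = arcsin(sin φ₁ cos δ + cos φ₁ sin δ cos θ)
   = arcsin(-0.71387·0.19562 + 0.70028·0.98068·0.54756) = 13.67367°
λ₂ = λ₁ + atan2(sin θ sin δ cos φ₁, cos δ − sin φ₁ sin φ₂) = -101.50035°

13.674°N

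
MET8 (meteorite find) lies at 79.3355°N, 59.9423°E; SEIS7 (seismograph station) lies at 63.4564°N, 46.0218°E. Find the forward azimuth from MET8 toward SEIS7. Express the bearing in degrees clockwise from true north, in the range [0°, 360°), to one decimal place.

202.4°

Δλ = -13.9205°
y = sin Δλ · cos φ₂ = -0.107508
x = cos φ₁ sin φ₂ − sin φ₁ cos φ₂ cos Δλ = -0.260710
θ = atan2(y, x) = -157.5904° → 202.4096° (mod 360°)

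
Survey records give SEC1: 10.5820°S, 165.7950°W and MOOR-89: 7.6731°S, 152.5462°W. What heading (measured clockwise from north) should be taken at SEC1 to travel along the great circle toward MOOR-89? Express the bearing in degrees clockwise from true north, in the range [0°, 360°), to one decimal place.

78.6°

Δλ = 13.2488°
y = sin Δλ · cos φ₂ = 0.227128
x = cos φ₁ sin φ₂ − sin φ₁ cos φ₂ cos Δλ = 0.045904
θ = atan2(y, x) = 78.5741° → 78.5741° (mod 360°)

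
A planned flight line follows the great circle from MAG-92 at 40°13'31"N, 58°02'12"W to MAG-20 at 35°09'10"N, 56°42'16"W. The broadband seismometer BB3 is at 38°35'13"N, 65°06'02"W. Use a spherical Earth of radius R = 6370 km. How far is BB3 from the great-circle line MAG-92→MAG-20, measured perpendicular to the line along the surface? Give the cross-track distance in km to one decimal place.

MAG-92: φ = +40.22528°, λ = -58.03667°
MAG-20: φ = +35.15278°, λ = -56.70444°
BB3: φ = +38.58694°, λ = -65.10056°
δ₁₃ = central angle MAG-92→BB3 = 0.099427 rad  (haversine)
θ₁₃ = bearing MAG-92→BB3 = 255.556°,  θ₁₂ = bearing MAG-92→MAG-20 = 167.847°
dₓₜ = R·arcsin(sin δ₁₃ · sin(θ₁₃ − θ₁₂)) = 6370·arcsin(0.09926·sin(87.709°)) = 632.841 km
|dₓₜ| = 632.841 km

632.8 km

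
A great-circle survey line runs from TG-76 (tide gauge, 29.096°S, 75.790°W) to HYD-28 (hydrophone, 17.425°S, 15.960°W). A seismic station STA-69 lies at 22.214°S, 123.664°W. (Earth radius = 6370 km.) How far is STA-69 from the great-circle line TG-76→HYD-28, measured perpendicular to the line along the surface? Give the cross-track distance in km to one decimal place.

δ₁₃ = central angle TG-76→STA-69 = 0.757642 rad  (haversine)
θ₁₃ = bearing TG-76→STA-69 = 267.632°,  θ₁₂ = bearing TG-76→HYD-28 = 91.979°
dₓₜ = R·arcsin(sin δ₁₃ · sin(θ₁₃ − θ₁₂)) = 6370·arcsin(0.68721·sin(175.654°)) = 331.909 km
|dₓₜ| = 331.909 km

331.9 km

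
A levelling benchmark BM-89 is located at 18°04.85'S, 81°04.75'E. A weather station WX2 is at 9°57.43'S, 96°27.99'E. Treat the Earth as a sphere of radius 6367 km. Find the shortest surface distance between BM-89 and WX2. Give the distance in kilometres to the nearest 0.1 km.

1887.0 km

BM-89: φ = -18.08083°, λ = +81.07917°
WX2: φ = -9.95717°, λ = +96.46650°
Δφ = 8.1237°,  Δλ = 15.3873°
a = sin²(Δφ/2) + cos φ₁ cos φ₂ sin²(Δλ/2) = 0.021799
c = 2·arcsin(√a) = 0.296370 rad = 16.9808°
d = R·c = 6367 × 0.296370 = 1887.0 km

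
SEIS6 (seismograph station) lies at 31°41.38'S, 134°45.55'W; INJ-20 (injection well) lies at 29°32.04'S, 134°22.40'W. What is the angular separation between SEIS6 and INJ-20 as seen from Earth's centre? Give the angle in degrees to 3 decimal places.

2.181°

SEIS6: φ = -31.68967°, λ = -134.75917°
INJ-20: φ = -29.53400°, λ = -134.37333°
Δφ = 2.1557°,  Δλ = 0.3858°
a = sin²(Δφ/2) + cos φ₁ cos φ₂ sin²(Δλ/2) = 0.000362
c = 2·arcsin(√a) = 0.038067 rad = 2.1811°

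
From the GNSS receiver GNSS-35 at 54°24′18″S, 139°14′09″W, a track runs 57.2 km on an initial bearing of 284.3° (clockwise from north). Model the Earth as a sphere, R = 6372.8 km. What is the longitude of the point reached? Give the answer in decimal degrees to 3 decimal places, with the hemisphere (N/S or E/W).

140.089°W

GNSS-35: φ = -54.40500°, λ = -139.23583°
δ = d/R = 57.2/6372.8 = 0.008976 rad
φ₂ = arcsin(sin φ₁ cos δ + cos φ₁ sin δ cos θ)
   = arcsin(-0.81315·0.99996 + 0.58205·0.00898·0.24700) = -54.27496°
λ₂ = λ₁ + atan2(sin θ sin δ cos φ₁, cos δ − sin φ₁ sin φ₂) = -140.08931°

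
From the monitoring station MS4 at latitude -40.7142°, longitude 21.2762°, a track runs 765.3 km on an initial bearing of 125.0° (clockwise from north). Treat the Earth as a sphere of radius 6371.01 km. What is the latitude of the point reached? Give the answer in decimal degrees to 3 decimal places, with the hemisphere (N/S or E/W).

44.402°S

δ = d/R = 765.3/6371.01 = 0.120122 rad
φ₂ = arcsin(sin φ₁ cos δ + cos φ₁ sin δ cos θ)
   = arcsin(-0.65229·0.99279 + 0.75797·0.11983·-0.57358) = -44.40167°
λ₂ = λ₁ + atan2(sin θ sin δ cos φ₁, cos δ − sin φ₁ sin φ₂) = 29.17331°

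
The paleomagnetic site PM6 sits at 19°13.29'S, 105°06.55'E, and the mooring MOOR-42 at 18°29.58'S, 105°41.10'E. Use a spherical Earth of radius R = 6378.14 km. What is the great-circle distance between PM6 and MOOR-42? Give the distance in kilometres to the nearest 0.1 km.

PM6: φ = -19.22150°, λ = +105.10917°
MOOR-42: φ = -18.49300°, λ = +105.68500°
Δφ = 0.7285°,  Δλ = 0.5758°
a = sin²(Δφ/2) + cos φ₁ cos φ₂ sin²(Δλ/2) = 0.000063
c = 2·arcsin(√a) = 0.015878 rad = 0.9098°
d = R·c = 6378.14 × 0.015878 = 101.3 km

101.3 km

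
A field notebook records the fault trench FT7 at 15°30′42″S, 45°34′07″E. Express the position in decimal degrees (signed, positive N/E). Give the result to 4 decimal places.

-15.5117°, +45.5686°

lat: 15.5117° S → -15.5117°
lon: 45.5686° E → +45.5686°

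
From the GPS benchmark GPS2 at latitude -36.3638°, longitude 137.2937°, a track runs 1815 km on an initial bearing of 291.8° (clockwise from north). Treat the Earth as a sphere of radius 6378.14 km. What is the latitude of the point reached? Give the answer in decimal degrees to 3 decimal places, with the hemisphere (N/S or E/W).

δ = d/R = 1815/6378.14 = 0.284566 rad
φ₂ = arcsin(sin φ₁ cos δ + cos φ₁ sin δ cos θ)
   = arcsin(-0.59291·0.95978 + 0.80527·0.28074·0.37137) = -29.01967°
λ₂ = λ₁ + atan2(sin θ sin δ cos φ₁, cos δ − sin φ₁ sin φ₂) = 119.95092°

29.020°S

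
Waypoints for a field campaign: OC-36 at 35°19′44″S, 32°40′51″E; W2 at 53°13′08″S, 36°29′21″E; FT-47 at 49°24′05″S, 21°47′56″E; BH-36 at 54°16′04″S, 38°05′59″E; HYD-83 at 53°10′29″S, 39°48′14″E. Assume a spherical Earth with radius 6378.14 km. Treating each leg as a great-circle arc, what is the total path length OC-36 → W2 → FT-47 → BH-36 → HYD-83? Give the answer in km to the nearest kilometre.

4525 km

OC-36: φ = -35.32889°, λ = +32.68083°
W2: φ = -53.21889°, λ = +36.48917°
FT-47: φ = -49.40139°, λ = +21.79889°
BH-36: φ = -54.26778°, λ = +38.09972°
HYD-83: φ = -53.17472°, λ = +39.80389°
OC-36→W2: c = 0.315732 rad, d = 2013.78 km
W2→FT-47: c = 0.173167 rad, d = 1104.49 km
FT-47→BH-36: c = 0.194636 rad, d = 1241.42 km
BH-36→HYD-83: c = 0.025954 rad, d = 165.54 km
Total = 2013.78 + 1104.49 + 1241.42 + 165.54 = 4525.22 km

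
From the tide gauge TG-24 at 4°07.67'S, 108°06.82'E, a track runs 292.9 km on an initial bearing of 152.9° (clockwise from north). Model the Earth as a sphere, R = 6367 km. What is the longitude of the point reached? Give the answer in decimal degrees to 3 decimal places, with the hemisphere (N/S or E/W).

109.322°E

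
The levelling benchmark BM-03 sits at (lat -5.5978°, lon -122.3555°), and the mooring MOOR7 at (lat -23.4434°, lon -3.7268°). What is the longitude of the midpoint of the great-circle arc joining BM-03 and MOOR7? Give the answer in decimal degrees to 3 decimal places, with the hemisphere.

66.961°W

Bx = cos φ₂ cos Δλ = -0.439581,  By = cos φ₂ sin Δλ = 0.805288
φₘ = atan2(sin φ₁ + sin φ₂, √((cos φ₁ + Bx)² + By²)) = -26.85456°
λₘ = λ₁ + atan2(By, cos φ₁ + Bx) = -66.96123°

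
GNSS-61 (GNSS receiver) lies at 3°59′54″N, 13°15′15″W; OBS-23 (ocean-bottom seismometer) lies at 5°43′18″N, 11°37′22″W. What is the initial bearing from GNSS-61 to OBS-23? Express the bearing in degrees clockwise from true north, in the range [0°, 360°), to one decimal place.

43.3°

GNSS-61: φ = +3.99833°, λ = -13.25417°
OBS-23: φ = +5.72167°, λ = -11.62278°
Δλ = 1.6314°
y = sin Δλ · cos φ₂ = 0.028327
x = cos φ₁ sin φ₂ − sin φ₁ cos φ₂ cos Δλ = 0.030101
θ = atan2(y, x) = 43.2609° → 43.2609° (mod 360°)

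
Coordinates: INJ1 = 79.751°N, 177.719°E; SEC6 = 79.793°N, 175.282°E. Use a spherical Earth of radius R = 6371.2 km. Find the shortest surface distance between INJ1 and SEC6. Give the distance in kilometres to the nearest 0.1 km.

48.3 km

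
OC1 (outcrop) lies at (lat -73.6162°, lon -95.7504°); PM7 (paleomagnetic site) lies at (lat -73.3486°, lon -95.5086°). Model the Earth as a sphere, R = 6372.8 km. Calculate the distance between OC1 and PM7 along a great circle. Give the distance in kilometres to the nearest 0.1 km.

30.7 km

Δφ = 0.2676°,  Δλ = 0.2418°
a = sin²(Δφ/2) + cos φ₁ cos φ₂ sin²(Δλ/2) = 0.000006
c = 2·arcsin(√a) = 0.004822 rad = 0.2763°
d = R·c = 6372.8 × 0.004822 = 30.7 km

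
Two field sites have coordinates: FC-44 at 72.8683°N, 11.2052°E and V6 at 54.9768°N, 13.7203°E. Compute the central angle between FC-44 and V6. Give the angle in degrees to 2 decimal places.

Δφ = -17.8915°,  Δλ = 2.5151°
a = sin²(Δφ/2) + cos φ₁ cos φ₂ sin²(Δλ/2) = 0.024261
c = 2·arcsin(√a) = 0.312795 rad = 17.9218°

17.92°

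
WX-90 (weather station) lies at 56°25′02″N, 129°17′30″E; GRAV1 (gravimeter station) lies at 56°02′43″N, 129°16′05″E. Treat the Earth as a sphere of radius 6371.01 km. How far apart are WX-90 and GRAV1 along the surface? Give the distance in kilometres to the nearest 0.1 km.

41.4 km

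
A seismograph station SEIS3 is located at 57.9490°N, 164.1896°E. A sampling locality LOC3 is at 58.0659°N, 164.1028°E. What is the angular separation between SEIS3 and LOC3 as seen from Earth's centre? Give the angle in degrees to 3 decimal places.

Δφ = 0.1169°,  Δλ = -0.0868°
a = sin²(Δφ/2) + cos φ₁ cos φ₂ sin²(Δλ/2) = 0.000001
c = 2·arcsin(√a) = 0.002192 rad = 0.1256°

0.126°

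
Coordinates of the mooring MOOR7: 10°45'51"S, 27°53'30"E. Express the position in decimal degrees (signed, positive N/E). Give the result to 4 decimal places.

-10.7642°, +27.8917°

lat: 10.7642° S → -10.7642°
lon: 27.8917° E → +27.8917°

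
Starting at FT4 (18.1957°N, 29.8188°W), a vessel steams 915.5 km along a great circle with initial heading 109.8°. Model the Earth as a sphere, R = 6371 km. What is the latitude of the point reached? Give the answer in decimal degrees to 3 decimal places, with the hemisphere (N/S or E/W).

15.246°N

δ = d/R = 915.5/6371 = 0.143698 rad
φ₂ = arcsin(sin φ₁ cos δ + cos φ₁ sin δ cos θ)
   = arcsin(0.31226·0.98969 + 0.95000·0.14320·-0.33874) = 15.24590°
λ₂ = λ₁ + atan2(sin θ sin δ cos φ₁, cos δ − sin φ₁ sin φ₂) = -21.79104°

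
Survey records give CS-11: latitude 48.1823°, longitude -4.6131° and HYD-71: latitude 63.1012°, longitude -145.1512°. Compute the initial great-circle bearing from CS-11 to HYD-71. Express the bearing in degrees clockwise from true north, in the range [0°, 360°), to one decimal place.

Δλ = -140.5381°
y = sin Δλ · cos φ₂ = -0.287540
x = cos φ₁ sin φ₂ − sin φ₁ cos φ₂ cos Δλ = 0.854937
θ = atan2(y, x) = -18.5893° → 341.4107° (mod 360°)

341.4°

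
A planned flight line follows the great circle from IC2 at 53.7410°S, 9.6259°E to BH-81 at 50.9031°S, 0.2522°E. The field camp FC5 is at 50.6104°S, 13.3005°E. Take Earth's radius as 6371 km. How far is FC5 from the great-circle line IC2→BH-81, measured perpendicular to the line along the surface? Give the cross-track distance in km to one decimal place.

414.9 km

δ₁₃ = central angle IC2→FC5 = 0.067303 rad  (haversine)
θ₁₃ = bearing IC2→FC5 = 37.211°,  θ₁₂ = bearing IC2→BH-81 = 292.583°
dₓₜ = R·arcsin(sin δ₁₃ · sin(θ₁₃ − θ₁₂)) = 6371·arcsin(0.06725·sin(-255.372°)) = 414.866 km
|dₓₜ| = 414.866 km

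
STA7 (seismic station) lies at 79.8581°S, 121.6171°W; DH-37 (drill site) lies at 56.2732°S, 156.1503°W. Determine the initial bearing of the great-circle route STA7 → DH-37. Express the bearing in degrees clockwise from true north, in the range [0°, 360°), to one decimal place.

314.0°

Δλ = -34.5332°
y = sin Δλ · cos φ₂ = -0.314753
x = cos φ₁ sin φ₂ − sin φ₁ cos φ₂ cos Δλ = 0.303803
θ = atan2(y, x) = -46.0142° → 313.9858° (mod 360°)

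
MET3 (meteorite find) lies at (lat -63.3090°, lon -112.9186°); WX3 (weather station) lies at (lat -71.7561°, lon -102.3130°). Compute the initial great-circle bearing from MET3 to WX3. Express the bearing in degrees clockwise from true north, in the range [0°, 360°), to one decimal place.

Δλ = 10.6056°
y = sin Δλ · cos φ₂ = 0.057618
x = cos φ₁ sin φ₂ − sin φ₁ cos φ₂ cos Δλ = -0.151674
θ = atan2(y, x) = 159.1991° → 159.1991° (mod 360°)

159.2°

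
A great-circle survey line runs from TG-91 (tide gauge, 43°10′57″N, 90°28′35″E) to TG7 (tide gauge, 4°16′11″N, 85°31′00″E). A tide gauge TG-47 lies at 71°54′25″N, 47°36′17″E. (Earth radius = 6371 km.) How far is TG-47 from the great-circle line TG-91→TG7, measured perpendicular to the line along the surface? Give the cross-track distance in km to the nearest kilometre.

1826 km

TG-91: φ = +43.18250°, λ = +90.47639°
TG7: φ = +4.26972°, λ = +85.51667°
TG-47: φ = +71.90694°, λ = +47.60472°
δ₁₃ = central angle TG-91→TG-47 = 0.615559 rad  (haversine)
θ₁₃ = bearing TG-91→TG-47 = 338.535°,  θ₁₂ = bearing TG-91→TG7 = 187.847°
dₓₜ = R·arcsin(sin δ₁₃ · sin(θ₁₃ − θ₁₂)) = 6371·arcsin(0.57742·sin(150.688°)) = 1825.840 km
|dₓₜ| = 1825.840 km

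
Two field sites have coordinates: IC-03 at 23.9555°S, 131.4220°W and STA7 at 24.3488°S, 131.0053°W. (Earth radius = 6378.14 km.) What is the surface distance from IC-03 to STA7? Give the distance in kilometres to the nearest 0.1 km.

Δφ = -0.3933°,  Δλ = 0.4167°
a = sin²(Δφ/2) + cos φ₁ cos φ₂ sin²(Δλ/2) = 0.000023
c = 2·arcsin(√a) = 0.009548 rad = 0.5470°
d = R·c = 6378.14 × 0.009548 = 60.9 km

60.9 km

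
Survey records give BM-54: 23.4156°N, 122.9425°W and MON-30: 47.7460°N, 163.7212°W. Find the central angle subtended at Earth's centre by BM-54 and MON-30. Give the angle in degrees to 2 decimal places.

40.41°

Δφ = 24.3304°,  Δλ = -40.7787°
a = sin²(Δφ/2) + cos φ₁ cos φ₂ sin²(Δλ/2) = 0.119305
c = 2·arcsin(√a) = 0.705341 rad = 40.4131°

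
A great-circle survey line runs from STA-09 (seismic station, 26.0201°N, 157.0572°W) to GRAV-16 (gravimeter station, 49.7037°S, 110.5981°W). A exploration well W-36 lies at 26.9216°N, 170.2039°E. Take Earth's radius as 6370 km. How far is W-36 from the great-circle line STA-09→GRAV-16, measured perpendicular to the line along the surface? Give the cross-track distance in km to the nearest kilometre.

δ₁₃ = central angle STA-09→W-36 = 0.510311 rad  (haversine)
θ₁₃ = bearing STA-09→W-36 = 279.173°,  θ₁₂ = bearing STA-09→GRAV-16 = 151.977°
dₓₜ = R·arcsin(sin δ₁₃ · sin(θ₁₃ − θ₁₂)) = 6370·arcsin(0.48845·sin(127.196°)) = 2545.677 km
|dₓₜ| = 2545.677 km

2546 km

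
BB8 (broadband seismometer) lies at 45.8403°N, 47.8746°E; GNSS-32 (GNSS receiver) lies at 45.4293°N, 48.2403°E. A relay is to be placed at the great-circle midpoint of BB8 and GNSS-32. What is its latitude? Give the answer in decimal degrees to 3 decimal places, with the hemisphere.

Bx = cos φ₂ cos Δλ = 0.701775,  By = cos φ₂ sin Δλ = 0.004479
φₘ = atan2(sin φ₁ + sin φ₂, √((cos φ₁ + Bx)² + By²)) = 45.63495°
λₘ = λ₁ + atan2(By, cos φ₁ + Bx) = 48.05812°

45.635°N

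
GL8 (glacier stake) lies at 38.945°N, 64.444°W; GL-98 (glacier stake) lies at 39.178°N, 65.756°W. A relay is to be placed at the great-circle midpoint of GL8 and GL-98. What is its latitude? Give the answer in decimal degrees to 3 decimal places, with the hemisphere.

39.063°N

Bx = cos φ₂ cos Δλ = 0.774984,  By = cos φ₂ sin Δλ = -0.017749
φₘ = atan2(sin φ₁ + sin φ₂, √((cos φ₁ + Bx)² + By²)) = 39.06334°
λₘ = λ₁ + atan2(By, cos φ₁ + Bx) = -65.09892°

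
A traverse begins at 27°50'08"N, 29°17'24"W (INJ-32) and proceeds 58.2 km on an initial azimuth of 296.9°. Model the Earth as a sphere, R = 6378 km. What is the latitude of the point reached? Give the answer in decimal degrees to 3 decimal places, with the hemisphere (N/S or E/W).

INJ-32: φ = +27.83556°, λ = -29.29000°
δ = d/R = 58.2/6378 = 0.009125 rad
φ₂ = arcsin(sin φ₁ cos δ + cos φ₁ sin δ cos θ)
   = arcsin(0.46694·0.99996 + 0.88429·0.00912·0.45243) = 28.07110°
λ₂ = λ₁ + atan2(sin θ sin δ cos φ₁, cos δ − sin φ₁ sin φ₂) = -29.81842°

28.071°N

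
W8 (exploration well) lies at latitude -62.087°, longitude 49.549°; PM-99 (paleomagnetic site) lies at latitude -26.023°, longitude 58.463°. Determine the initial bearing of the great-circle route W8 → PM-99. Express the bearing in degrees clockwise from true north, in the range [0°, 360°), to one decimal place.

Δλ = 8.9140°
y = sin Δλ · cos φ₂ = 0.139242
x = cos φ₁ sin φ₂ − sin φ₁ cos φ₂ cos Δλ = 0.579098
θ = atan2(y, x) = 13.5200° → 13.5200° (mod 360°)

13.5°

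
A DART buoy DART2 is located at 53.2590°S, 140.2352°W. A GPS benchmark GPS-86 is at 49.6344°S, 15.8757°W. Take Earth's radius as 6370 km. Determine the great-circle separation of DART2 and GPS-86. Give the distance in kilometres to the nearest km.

Δφ = 3.6246°,  Δλ = 124.3595°
a = sin²(Δφ/2) + cos φ₁ cos φ₂ sin²(Δλ/2) = 0.304045
c = 2·arcsin(√a) = 1.168091 rad = 66.9267°
d = R·c = 6370 × 1.168091 = 7440.7 km

7441 km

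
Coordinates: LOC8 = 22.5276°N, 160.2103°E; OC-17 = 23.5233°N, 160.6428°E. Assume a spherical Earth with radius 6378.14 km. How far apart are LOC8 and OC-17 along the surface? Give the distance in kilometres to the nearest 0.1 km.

119.4 km

Δφ = 0.9957°,  Δλ = 0.4325°
a = sin²(Δφ/2) + cos φ₁ cos φ₂ sin²(Δλ/2) = 0.000088
c = 2·arcsin(√a) = 0.018715 rad = 1.0723°
d = R·c = 6378.14 × 0.018715 = 119.4 km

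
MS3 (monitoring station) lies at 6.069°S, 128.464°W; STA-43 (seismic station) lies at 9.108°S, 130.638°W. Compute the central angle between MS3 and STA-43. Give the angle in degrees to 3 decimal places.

Δφ = -3.0390°,  Δλ = -2.1740°
a = sin²(Δφ/2) + cos φ₁ cos φ₂ sin²(Δλ/2) = 0.001057
c = 2·arcsin(√a) = 0.065020 rad = 3.7253°

3.725°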